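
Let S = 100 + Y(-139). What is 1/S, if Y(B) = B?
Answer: -1/39 ≈ -0.025641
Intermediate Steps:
S = -39 (S = 100 - 139 = -39)
1/S = 1/(-39) = -1/39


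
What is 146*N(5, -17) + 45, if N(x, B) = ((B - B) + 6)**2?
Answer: 5301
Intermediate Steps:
N(x, B) = 36 (N(x, B) = (0 + 6)**2 = 6**2 = 36)
146*N(5, -17) + 45 = 146*36 + 45 = 5256 + 45 = 5301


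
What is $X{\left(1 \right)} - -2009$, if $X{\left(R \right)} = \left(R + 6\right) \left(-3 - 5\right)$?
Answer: $1953$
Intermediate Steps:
$X{\left(R \right)} = -48 - 8 R$ ($X{\left(R \right)} = \left(6 + R\right) \left(-8\right) = -48 - 8 R$)
$X{\left(1 \right)} - -2009 = \left(-48 - 8\right) - -2009 = \left(-48 - 8\right) + 2009 = -56 + 2009 = 1953$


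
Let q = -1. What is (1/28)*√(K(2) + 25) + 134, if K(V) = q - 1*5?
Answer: 134 + √19/28 ≈ 134.16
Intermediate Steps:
K(V) = -6 (K(V) = -1 - 1*5 = -1 - 5 = -6)
(1/28)*√(K(2) + 25) + 134 = (1/28)*√(-6 + 25) + 134 = (1*(1/28))*√19 + 134 = √19/28 + 134 = 134 + √19/28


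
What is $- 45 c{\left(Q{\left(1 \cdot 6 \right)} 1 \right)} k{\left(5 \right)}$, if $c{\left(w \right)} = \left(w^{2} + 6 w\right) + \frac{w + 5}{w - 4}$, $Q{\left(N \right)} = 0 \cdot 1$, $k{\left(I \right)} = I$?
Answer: $\frac{1125}{4} \approx 281.25$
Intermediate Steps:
$Q{\left(N \right)} = 0$
$c{\left(w \right)} = w^{2} + 6 w + \frac{5 + w}{-4 + w}$ ($c{\left(w \right)} = \left(w^{2} + 6 w\right) + \frac{5 + w}{-4 + w} = w^{2} + 6 w + \frac{5 + w}{-4 + w}$)
$- 45 c{\left(Q{\left(1 \cdot 6 \right)} 1 \right)} k{\left(5 \right)} = - 45 \frac{5 + \left(0 \cdot 1\right)^{3} - 23 \cdot 0 \cdot 1 + 2 \left(0 \cdot 1\right)^{2}}{-4 + 0 \cdot 1} \cdot 5 = - 45 \frac{5 + 0^{3} - 0 + 2 \cdot 0^{2}}{-4 + 0} \cdot 5 = - 45 \frac{5 + 0 + 0 + 2 \cdot 0}{-4} \cdot 5 = - 45 \left(- \frac{5 + 0 + 0 + 0}{4}\right) 5 = - 45 \left(\left(- \frac{1}{4}\right) 5\right) 5 = \left(-45\right) \left(- \frac{5}{4}\right) 5 = \frac{225}{4} \cdot 5 = \frac{1125}{4}$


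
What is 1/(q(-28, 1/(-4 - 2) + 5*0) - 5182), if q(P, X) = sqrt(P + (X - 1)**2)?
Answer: -186552/966713423 - 6*I*sqrt(959)/966713423 ≈ -0.00019298 - 1.922e-7*I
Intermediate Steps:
q(P, X) = sqrt(P + (-1 + X)**2)
1/(q(-28, 1/(-4 - 2) + 5*0) - 5182) = 1/(sqrt(-28 + (-1 + (1/(-4 - 2) + 5*0))**2) - 5182) = 1/(sqrt(-28 + (-1 + (1/(-6) + 0))**2) - 5182) = 1/(sqrt(-28 + (-1 + (-1/6 + 0))**2) - 5182) = 1/(sqrt(-28 + (-1 - 1/6)**2) - 5182) = 1/(sqrt(-28 + (-7/6)**2) - 5182) = 1/(sqrt(-28 + 49/36) - 5182) = 1/(sqrt(-959/36) - 5182) = 1/(I*sqrt(959)/6 - 5182) = 1/(-5182 + I*sqrt(959)/6)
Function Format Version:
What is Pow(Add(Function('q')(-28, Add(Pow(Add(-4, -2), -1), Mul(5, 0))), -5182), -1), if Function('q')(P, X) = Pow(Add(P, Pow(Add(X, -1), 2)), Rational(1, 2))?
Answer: Add(Rational(-186552, 966713423), Mul(Rational(-6, 966713423), I, Pow(959, Rational(1, 2)))) ≈ Add(-0.00019298, Mul(-1.9220e-7, I))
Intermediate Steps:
Function('q')(P, X) = Pow(Add(P, Pow(Add(-1, X), 2)), Rational(1, 2))
Pow(Add(Function('q')(-28, Add(Pow(Add(-4, -2), -1), Mul(5, 0))), -5182), -1) = Pow(Add(Pow(Add(-28, Pow(Add(-1, Add(Pow(Add(-4, -2), -1), Mul(5, 0))), 2)), Rational(1, 2)), -5182), -1) = Pow(Add(Pow(Add(-28, Pow(Add(-1, Add(Pow(-6, -1), 0)), 2)), Rational(1, 2)), -5182), -1) = Pow(Add(Pow(Add(-28, Pow(Add(-1, Add(Rational(-1, 6), 0)), 2)), Rational(1, 2)), -5182), -1) = Pow(Add(Pow(Add(-28, Pow(Add(-1, Rational(-1, 6)), 2)), Rational(1, 2)), -5182), -1) = Pow(Add(Pow(Add(-28, Pow(Rational(-7, 6), 2)), Rational(1, 2)), -5182), -1) = Pow(Add(Pow(Add(-28, Rational(49, 36)), Rational(1, 2)), -5182), -1) = Pow(Add(Pow(Rational(-959, 36), Rational(1, 2)), -5182), -1) = Pow(Add(Mul(Rational(1, 6), I, Pow(959, Rational(1, 2))), -5182), -1) = Pow(Add(-5182, Mul(Rational(1, 6), I, Pow(959, Rational(1, 2)))), -1)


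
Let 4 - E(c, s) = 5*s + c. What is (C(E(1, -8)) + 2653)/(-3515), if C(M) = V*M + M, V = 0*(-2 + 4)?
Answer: -2696/3515 ≈ -0.76700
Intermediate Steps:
E(c, s) = 4 - c - 5*s (E(c, s) = 4 - (5*s + c) = 4 - (c + 5*s) = 4 + (-c - 5*s) = 4 - c - 5*s)
V = 0 (V = 0*2 = 0)
C(M) = M (C(M) = 0*M + M = 0 + M = M)
(C(E(1, -8)) + 2653)/(-3515) = ((4 - 1*1 - 5*(-8)) + 2653)/(-3515) = ((4 - 1 + 40) + 2653)*(-1/3515) = (43 + 2653)*(-1/3515) = 2696*(-1/3515) = -2696/3515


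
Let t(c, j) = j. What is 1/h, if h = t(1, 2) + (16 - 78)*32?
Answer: -1/1982 ≈ -0.00050454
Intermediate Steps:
h = -1982 (h = 2 + (16 - 78)*32 = 2 - 62*32 = 2 - 1984 = -1982)
1/h = 1/(-1982) = -1/1982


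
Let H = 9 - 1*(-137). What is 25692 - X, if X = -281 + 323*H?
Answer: -21185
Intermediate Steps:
H = 146 (H = 9 + 137 = 146)
X = 46877 (X = -281 + 323*146 = -281 + 47158 = 46877)
25692 - X = 25692 - 1*46877 = 25692 - 46877 = -21185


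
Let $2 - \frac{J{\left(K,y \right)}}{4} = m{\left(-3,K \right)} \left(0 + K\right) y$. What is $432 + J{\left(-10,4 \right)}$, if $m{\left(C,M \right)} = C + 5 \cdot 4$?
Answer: $3160$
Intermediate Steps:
$m{\left(C,M \right)} = 20 + C$ ($m{\left(C,M \right)} = C + 20 = 20 + C$)
$J{\left(K,y \right)} = 8 - 68 K y$ ($J{\left(K,y \right)} = 8 - 4 \left(20 - 3\right) \left(0 + K\right) y = 8 - 4 \cdot 17 K y = 8 - 68 K y$)
$432 + J{\left(-10,4 \right)} = 432 - \left(-8 - 2720\right) = 432 + \left(8 + 2720\right) = 432 + 2728 = 3160$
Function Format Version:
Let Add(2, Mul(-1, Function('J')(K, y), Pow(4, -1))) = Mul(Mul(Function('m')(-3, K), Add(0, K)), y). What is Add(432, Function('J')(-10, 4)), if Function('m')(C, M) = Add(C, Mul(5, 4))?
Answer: 3160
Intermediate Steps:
Function('m')(C, M) = Add(20, C) (Function('m')(C, M) = Add(C, 20) = Add(20, C))
Function('J')(K, y) = Add(8, Mul(-68, K, y)) (Function('J')(K, y) = Add(8, Mul(-4, Mul(Mul(Add(20, -3), Add(0, K)), y))) = Add(8, Mul(-4, Mul(Mul(17, K), y))) = Add(8, Mul(-4, Mul(17, K, y))) = Add(8, Mul(-68, K, y)))
Add(432, Function('J')(-10, 4)) = Add(432, Add(8, Mul(-68, -10, 4))) = Add(432, Add(8, 2720)) = Add(432, 2728) = 3160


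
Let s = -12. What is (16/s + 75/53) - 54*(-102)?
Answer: 875785/159 ≈ 5508.1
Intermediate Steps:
(16/s + 75/53) - 54*(-102) = (16/(-12) + 75/53) - 54*(-102) = (16*(-1/12) + 75*(1/53)) + 5508 = (-4/3 + 75/53) + 5508 = 13/159 + 5508 = 875785/159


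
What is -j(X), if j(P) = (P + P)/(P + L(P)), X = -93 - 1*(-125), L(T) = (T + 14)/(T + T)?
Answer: -2048/1047 ≈ -1.9561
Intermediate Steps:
L(T) = (14 + T)/(2*T) (L(T) = (14 + T)/((2*T)) = (14 + T)*(1/(2*T)) = (14 + T)/(2*T))
X = 32 (X = -93 + 125 = 32)
j(P) = 2*P/(P + (14 + P)/(2*P)) (j(P) = (P + P)/(P + (14 + P)/(2*P)) = (2*P)/(P + (14 + P)/(2*P)) = 2*P/(P + (14 + P)/(2*P)))
-j(X) = -4*32²/(14 + 32 + 2*32²) = -4*1024/(14 + 32 + 2*1024) = -4*1024/(14 + 32 + 2048) = -4*1024/2094 = -1*2048/1047 = -2048/1047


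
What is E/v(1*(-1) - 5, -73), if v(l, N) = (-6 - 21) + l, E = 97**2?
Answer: -9409/33 ≈ -285.12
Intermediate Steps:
E = 9409
v(l, N) = -27 + l
E/v(1*(-1) - 5, -73) = 9409/(-27 + (1*(-1) - 5)) = 9409/(-27 + (-1 - 5)) = 9409/(-27 - 6) = 9409/(-33) = 9409*(-1/33) = -9409/33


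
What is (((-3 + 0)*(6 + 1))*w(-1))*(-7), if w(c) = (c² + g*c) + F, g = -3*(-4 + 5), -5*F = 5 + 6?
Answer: 1323/5 ≈ 264.60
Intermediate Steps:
F = -11/5 (F = -(5 + 6)/5 = -⅕*11 = -11/5 ≈ -2.2000)
g = -3 (g = -3*1 = -3)
w(c) = -11/5 + c² - 3*c (w(c) = (c² - 3*c) - 11/5 = -11/5 + c² - 3*c)
(((-3 + 0)*(6 + 1))*w(-1))*(-7) = (((-3 + 0)*(6 + 1))*(-11/5 + (-1)² - 3*(-1)))*(-7) = ((-3*7)*(-11/5 + 1 + 3))*(-7) = -21*9/5*(-7) = -189/5*(-7) = 1323/5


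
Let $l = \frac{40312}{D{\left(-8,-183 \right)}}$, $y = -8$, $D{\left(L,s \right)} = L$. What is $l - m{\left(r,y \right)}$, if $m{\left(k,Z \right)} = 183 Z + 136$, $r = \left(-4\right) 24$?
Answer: $-3711$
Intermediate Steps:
$r = -96$
$m{\left(k,Z \right)} = 136 + 183 Z$
$l = -5039$ ($l = \frac{40312}{-8} = 40312 \left(- \frac{1}{8}\right) = -5039$)
$l - m{\left(r,y \right)} = -5039 - \left(136 + 183 \left(-8\right)\right) = -5039 - \left(136 - 1464\right) = -5039 - -1328 = -5039 + 1328 = -3711$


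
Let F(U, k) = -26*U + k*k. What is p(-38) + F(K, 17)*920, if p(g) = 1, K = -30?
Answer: 983481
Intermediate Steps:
F(U, k) = k² - 26*U (F(U, k) = -26*U + k² = k² - 26*U)
p(-38) + F(K, 17)*920 = 1 + (17² - 26*(-30))*920 = 1 + (289 + 780)*920 = 1 + 1069*920 = 1 + 983480 = 983481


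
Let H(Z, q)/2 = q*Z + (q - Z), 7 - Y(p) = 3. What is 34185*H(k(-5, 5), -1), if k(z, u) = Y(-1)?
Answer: -615330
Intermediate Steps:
Y(p) = 4 (Y(p) = 7 - 1*3 = 7 - 3 = 4)
k(z, u) = 4
H(Z, q) = -2*Z + 2*q + 2*Z*q (H(Z, q) = 2*(q*Z + (q - Z)) = 2*(Z*q + (q - Z)) = 2*(q - Z + Z*q) = -2*Z + 2*q + 2*Z*q)
34185*H(k(-5, 5), -1) = 34185*(-2*4 + 2*(-1) + 2*4*(-1)) = 34185*(-8 - 2 - 8) = 34185*(-18) = -615330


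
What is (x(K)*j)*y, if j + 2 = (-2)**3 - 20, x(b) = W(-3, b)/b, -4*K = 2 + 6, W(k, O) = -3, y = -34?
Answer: 1530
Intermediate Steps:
K = -2 (K = -(2 + 6)/4 = -1/4*8 = -2)
x(b) = -3/b
j = -30 (j = -2 + ((-2)**3 - 20) = -2 + (-8 - 20) = -2 - 28 = -30)
(x(K)*j)*y = (-3/(-2)*(-30))*(-34) = (-3*(-1/2)*(-30))*(-34) = ((3/2)*(-30))*(-34) = -45*(-34) = 1530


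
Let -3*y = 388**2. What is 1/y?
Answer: -3/150544 ≈ -1.9928e-5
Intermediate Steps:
y = -150544/3 (y = -1/3*388**2 = -1/3*150544 = -150544/3 ≈ -50181.)
1/y = 1/(-150544/3) = -3/150544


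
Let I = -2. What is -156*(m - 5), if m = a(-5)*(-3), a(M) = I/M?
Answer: 4836/5 ≈ 967.20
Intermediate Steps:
a(M) = -2/M
m = -6/5 (m = -2/(-5)*(-3) = -2*(-⅕)*(-3) = (⅖)*(-3) = -6/5 ≈ -1.2000)
-156*(m - 5) = -156*(-6/5 - 5) = -156*(-31/5) = 4836/5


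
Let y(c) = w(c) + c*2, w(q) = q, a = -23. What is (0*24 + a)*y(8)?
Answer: -552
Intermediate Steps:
y(c) = 3*c (y(c) = c + c*2 = c + 2*c = 3*c)
(0*24 + a)*y(8) = (0*24 - 23)*(3*8) = (0 - 23)*24 = -23*24 = -552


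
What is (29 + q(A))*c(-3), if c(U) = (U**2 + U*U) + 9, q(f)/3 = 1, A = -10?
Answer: 864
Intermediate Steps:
q(f) = 3 (q(f) = 3*1 = 3)
c(U) = 9 + 2*U**2 (c(U) = (U**2 + U**2) + 9 = 2*U**2 + 9 = 9 + 2*U**2)
(29 + q(A))*c(-3) = (29 + 3)*(9 + 2*(-3)**2) = 32*(9 + 2*9) = 32*(9 + 18) = 32*27 = 864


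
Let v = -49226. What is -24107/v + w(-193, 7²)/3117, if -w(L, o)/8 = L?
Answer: 151146463/153437442 ≈ 0.98507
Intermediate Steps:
w(L, o) = -8*L
-24107/v + w(-193, 7²)/3117 = -24107/(-49226) - 8*(-193)/3117 = -24107*(-1/49226) + 1544*(1/3117) = 24107/49226 + 1544/3117 = 151146463/153437442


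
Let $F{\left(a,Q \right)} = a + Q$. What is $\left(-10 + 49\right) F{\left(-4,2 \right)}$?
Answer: $-78$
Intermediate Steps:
$F{\left(a,Q \right)} = Q + a$
$\left(-10 + 49\right) F{\left(-4,2 \right)} = \left(-10 + 49\right) \left(2 - 4\right) = 39 \left(-2\right) = -78$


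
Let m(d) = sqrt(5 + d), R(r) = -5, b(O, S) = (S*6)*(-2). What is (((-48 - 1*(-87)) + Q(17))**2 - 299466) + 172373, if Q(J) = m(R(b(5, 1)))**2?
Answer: -125572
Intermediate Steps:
b(O, S) = -12*S (b(O, S) = (6*S)*(-2) = -12*S)
Q(J) = 0 (Q(J) = (sqrt(5 - 5))**2 = (sqrt(0))**2 = 0**2 = 0)
(((-48 - 1*(-87)) + Q(17))**2 - 299466) + 172373 = (((-48 - 1*(-87)) + 0)**2 - 299466) + 172373 = (((-48 + 87) + 0)**2 - 299466) + 172373 = ((39 + 0)**2 - 299466) + 172373 = (39**2 - 299466) + 172373 = (1521 - 299466) + 172373 = -297945 + 172373 = -125572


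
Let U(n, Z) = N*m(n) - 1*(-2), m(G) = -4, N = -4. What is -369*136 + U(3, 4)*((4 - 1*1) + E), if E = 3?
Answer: -50076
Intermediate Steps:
U(n, Z) = 18 (U(n, Z) = -4*(-4) - 1*(-2) = 16 + 2 = 18)
-369*136 + U(3, 4)*((4 - 1*1) + E) = -369*136 + 18*((4 - 1*1) + 3) = -50184 + 18*((4 - 1) + 3) = -50184 + 18*(3 + 3) = -50184 + 18*6 = -50184 + 108 = -50076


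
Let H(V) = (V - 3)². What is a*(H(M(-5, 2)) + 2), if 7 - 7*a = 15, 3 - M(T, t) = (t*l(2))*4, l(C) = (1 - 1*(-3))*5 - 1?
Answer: -184848/7 ≈ -26407.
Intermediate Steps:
l(C) = 19 (l(C) = (1 + 3)*5 - 1 = 4*5 - 1 = 20 - 1 = 19)
M(T, t) = 3 - 76*t (M(T, t) = 3 - t*19*4 = 3 - 19*t*4 = 3 - 76*t)
a = -8/7 (a = 1 - ⅐*15 = 1 - 15/7 = -8/7 ≈ -1.1429)
H(V) = (-3 + V)²
a*(H(M(-5, 2)) + 2) = -8*((-3 + (3 - 76*2))² + 2)/7 = -8*((-3 + (3 - 152))² + 2)/7 = -8*((-3 - 149)² + 2)/7 = -8*((-152)² + 2)/7 = -8*(23104 + 2)/7 = -8/7*23106 = -184848/7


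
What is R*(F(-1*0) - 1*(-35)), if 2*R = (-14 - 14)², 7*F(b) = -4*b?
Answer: 13720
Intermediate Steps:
F(b) = -4*b/7 (F(b) = (-4*b)/7 = -4*b/7)
R = 392 (R = (-14 - 14)²/2 = (½)*(-28)² = (½)*784 = 392)
R*(F(-1*0) - 1*(-35)) = 392*(-(-4)*0/7 - 1*(-35)) = 392*(-4/7*0 + 35) = 392*(0 + 35) = 392*35 = 13720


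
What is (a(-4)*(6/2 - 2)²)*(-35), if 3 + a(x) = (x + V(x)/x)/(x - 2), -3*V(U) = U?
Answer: 1435/18 ≈ 79.722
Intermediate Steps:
V(U) = -U/3
a(x) = -3 + (-⅓ + x)/(-2 + x) (a(x) = -3 + (x + (-x/3)/x)/(x - 2) = -3 + (x - ⅓)/(-2 + x) = -3 + (-⅓ + x)/(-2 + x))
(a(-4)*(6/2 - 2)²)*(-35) = (((17 - 6*(-4))/(3*(-2 - 4)))*(6/2 - 2)²)*(-35) = (((⅓)*(17 + 24)/(-6))*(6*(½) - 2)²)*(-35) = (((⅓)*(-⅙)*41)*(3 - 2)²)*(-35) = -41/18*1²*(-35) = -41/18*1*(-35) = -41/18*(-35) = 1435/18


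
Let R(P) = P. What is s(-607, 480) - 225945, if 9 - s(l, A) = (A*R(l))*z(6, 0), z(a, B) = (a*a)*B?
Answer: -225936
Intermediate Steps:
z(a, B) = B*a² (z(a, B) = a²*B = B*a²)
s(l, A) = 9 (s(l, A) = 9 - A*l*0*6² = 9 - A*l*0*36 = 9 - A*l*0 = 9 - 1*0 = 9 + 0 = 9)
s(-607, 480) - 225945 = 9 - 225945 = -225936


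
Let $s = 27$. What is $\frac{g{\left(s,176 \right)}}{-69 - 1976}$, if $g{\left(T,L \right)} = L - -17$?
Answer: $- \frac{193}{2045} \approx -0.094377$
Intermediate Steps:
$g{\left(T,L \right)} = 17 + L$ ($g{\left(T,L \right)} = L + 17 = 17 + L$)
$\frac{g{\left(s,176 \right)}}{-69 - 1976} = \frac{17 + 176}{-69 - 1976} = \frac{193}{-69 - 1976} = \frac{193}{-2045} = 193 \left(- \frac{1}{2045}\right) = - \frac{193}{2045}$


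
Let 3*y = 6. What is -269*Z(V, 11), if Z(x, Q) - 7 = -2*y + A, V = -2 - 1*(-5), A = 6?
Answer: -2421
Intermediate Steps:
y = 2 (y = (1/3)*6 = 2)
V = 3 (V = -2 + 5 = 3)
Z(x, Q) = 9 (Z(x, Q) = 7 + (-2*2 + 6) = 7 + (-4 + 6) = 7 + 2 = 9)
-269*Z(V, 11) = -269*9 = -2421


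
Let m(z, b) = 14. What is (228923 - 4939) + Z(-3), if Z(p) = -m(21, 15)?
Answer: 223970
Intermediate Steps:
Z(p) = -14 (Z(p) = -1*14 = -14)
(228923 - 4939) + Z(-3) = (228923 - 4939) - 14 = 223984 - 14 = 223970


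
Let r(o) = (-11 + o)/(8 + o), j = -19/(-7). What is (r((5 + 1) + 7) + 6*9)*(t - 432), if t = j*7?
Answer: -67024/3 ≈ -22341.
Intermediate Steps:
j = 19/7 (j = -19*(-⅐) = 19/7 ≈ 2.7143)
r(o) = (-11 + o)/(8 + o)
t = 19 (t = (19/7)*7 = 19)
(r((5 + 1) + 7) + 6*9)*(t - 432) = ((-11 + ((5 + 1) + 7))/(8 + ((5 + 1) + 7)) + 6*9)*(19 - 432) = ((-11 + (6 + 7))/(8 + (6 + 7)) + 54)*(-413) = ((-11 + 13)/(8 + 13) + 54)*(-413) = (2/21 + 54)*(-413) = (1136/21)*(-413) = -67024/3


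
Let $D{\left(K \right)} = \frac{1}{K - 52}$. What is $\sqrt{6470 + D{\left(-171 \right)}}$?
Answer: $\frac{\sqrt{321746407}}{223} \approx 80.436$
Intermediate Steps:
$D{\left(K \right)} = \frac{1}{-52 + K}$
$\sqrt{6470 + D{\left(-171 \right)}} = \sqrt{6470 + \frac{1}{-52 - 171}} = \sqrt{6470 + \frac{1}{-223}} = \sqrt{6470 - \frac{1}{223}} = \sqrt{\frac{1442809}{223}} = \frac{\sqrt{321746407}}{223}$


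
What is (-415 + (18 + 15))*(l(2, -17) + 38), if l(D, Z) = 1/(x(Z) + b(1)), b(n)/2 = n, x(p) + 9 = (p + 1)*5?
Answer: -1262510/87 ≈ -14512.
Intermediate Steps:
x(p) = -4 + 5*p (x(p) = -9 + (p + 1)*5 = -9 + (1 + p)*5 = -9 + (5 + 5*p) = -4 + 5*p)
b(n) = 2*n
l(D, Z) = 1/(-2 + 5*Z) (l(D, Z) = 1/((-4 + 5*Z) + 2*1) = 1/((-4 + 5*Z) + 2) = 1/(-2 + 5*Z))
(-415 + (18 + 15))*(l(2, -17) + 38) = (-415 + (18 + 15))*(1/(-2 + 5*(-17)) + 38) = (-415 + 33)*(1/(-2 - 85) + 38) = -382*(1/(-87) + 38) = -382*(-1/87 + 38) = -382*3305/87 = -1262510/87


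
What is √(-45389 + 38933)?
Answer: 2*I*√1614 ≈ 80.349*I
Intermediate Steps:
√(-45389 + 38933) = √(-6456) = 2*I*√1614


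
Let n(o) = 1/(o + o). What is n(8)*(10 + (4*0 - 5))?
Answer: 5/16 ≈ 0.31250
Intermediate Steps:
n(o) = 1/(2*o)
n(8)*(10 + (4*0 - 5)) = ((1/2)/8)*(10 + (4*0 - 5)) = ((1/2)*(1/8))*(10 + (0 - 5)) = (10 - 5)/16 = (1/16)*5 = 5/16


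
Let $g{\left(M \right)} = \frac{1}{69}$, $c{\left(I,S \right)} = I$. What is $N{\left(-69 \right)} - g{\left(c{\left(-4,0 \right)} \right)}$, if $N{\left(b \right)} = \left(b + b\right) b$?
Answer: $\frac{657017}{69} \approx 9522.0$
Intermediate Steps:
$g{\left(M \right)} = \frac{1}{69}$
$N{\left(b \right)} = 2 b^{2}$ ($N{\left(b \right)} = 2 b b = 2 b^{2}$)
$N{\left(-69 \right)} - g{\left(c{\left(-4,0 \right)} \right)} = 2 \left(-69\right)^{2} - \frac{1}{69} = 2 \cdot 4761 - \frac{1}{69} = 9522 - \frac{1}{69} = \frac{657017}{69}$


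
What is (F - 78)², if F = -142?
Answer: 48400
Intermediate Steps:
(F - 78)² = (-142 - 78)² = (-220)² = 48400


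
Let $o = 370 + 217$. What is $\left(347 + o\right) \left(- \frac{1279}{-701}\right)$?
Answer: $\frac{1194586}{701} \approx 1704.1$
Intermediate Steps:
$o = 587$
$\left(347 + o\right) \left(- \frac{1279}{-701}\right) = \left(347 + 587\right) \left(- \frac{1279}{-701}\right) = 934 \left(\left(-1279\right) \left(- \frac{1}{701}\right)\right) = 934 \cdot \frac{1279}{701} = \frac{1194586}{701}$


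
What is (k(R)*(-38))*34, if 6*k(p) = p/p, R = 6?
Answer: -646/3 ≈ -215.33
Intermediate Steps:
k(p) = 1/6 (k(p) = (p/p)/6 = (1/6)*1 = 1/6)
(k(R)*(-38))*34 = ((1/6)*(-38))*34 = -19/3*34 = -646/3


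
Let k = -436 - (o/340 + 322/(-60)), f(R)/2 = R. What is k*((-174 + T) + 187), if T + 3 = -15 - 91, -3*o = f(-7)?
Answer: 702816/17 ≈ 41342.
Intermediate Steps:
f(R) = 2*R
o = 14/3 (o = -2*(-7)/3 = -1/3*(-14) = 14/3 ≈ 4.6667)
T = -109 (T = -3 + (-15 - 91) = -3 - 106 = -109)
k = -7321/17 (k = -436 - ((14/3)/340 + 322/(-60)) = -436 - ((14/3)*(1/340) + 322*(-1/60)) = -436 - (7/510 - 161/30) = -436 - 1*(-91/17) = -436 + 91/17 = -7321/17 ≈ -430.65)
k*((-174 + T) + 187) = -7321*((-174 - 109) + 187)/17 = -7321*(-283 + 187)/17 = -7321/17*(-96) = 702816/17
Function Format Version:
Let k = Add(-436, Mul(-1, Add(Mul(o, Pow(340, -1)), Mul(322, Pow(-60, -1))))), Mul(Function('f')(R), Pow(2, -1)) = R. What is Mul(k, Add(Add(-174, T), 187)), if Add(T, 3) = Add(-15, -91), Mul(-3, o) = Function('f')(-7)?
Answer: Rational(702816, 17) ≈ 41342.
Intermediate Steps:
Function('f')(R) = Mul(2, R)
o = Rational(14, 3) (o = Mul(Rational(-1, 3), Mul(2, -7)) = Mul(Rational(-1, 3), -14) = Rational(14, 3) ≈ 4.6667)
T = -109 (T = Add(-3, Add(-15, -91)) = Add(-3, -106) = -109)
k = Rational(-7321, 17) (k = Add(-436, Mul(-1, Add(Mul(Rational(14, 3), Pow(340, -1)), Mul(322, Pow(-60, -1))))) = Add(-436, Mul(-1, Add(Mul(Rational(14, 3), Rational(1, 340)), Mul(322, Rational(-1, 60))))) = Add(-436, Mul(-1, Add(Rational(7, 510), Rational(-161, 30)))) = Add(-436, Mul(-1, Rational(-91, 17))) = Add(-436, Rational(91, 17)) = Rational(-7321, 17) ≈ -430.65)
Mul(k, Add(Add(-174, T), 187)) = Mul(Rational(-7321, 17), Add(Add(-174, -109), 187)) = Mul(Rational(-7321, 17), Add(-283, 187)) = Mul(Rational(-7321, 17), -96) = Rational(702816, 17)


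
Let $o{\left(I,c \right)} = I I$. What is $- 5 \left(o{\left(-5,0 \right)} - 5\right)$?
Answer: $-100$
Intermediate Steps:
$o{\left(I,c \right)} = I^{2}$
$- 5 \left(o{\left(-5,0 \right)} - 5\right) = - 5 \left(\left(-5\right)^{2} - 5\right) = - 5 \left(25 - 5\right) = \left(-5\right) 20 = -100$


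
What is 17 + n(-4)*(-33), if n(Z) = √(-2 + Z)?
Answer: 17 - 33*I*√6 ≈ 17.0 - 80.833*I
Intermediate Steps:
17 + n(-4)*(-33) = 17 + √(-2 - 4)*(-33) = 17 + √(-6)*(-33) = 17 + (I*√6)*(-33) = 17 - 33*I*√6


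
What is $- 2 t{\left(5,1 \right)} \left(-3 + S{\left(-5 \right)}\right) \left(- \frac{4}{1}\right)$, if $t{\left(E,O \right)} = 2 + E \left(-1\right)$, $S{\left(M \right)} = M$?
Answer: $192$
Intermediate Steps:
$t{\left(E,O \right)} = 2 - E$
$- 2 t{\left(5,1 \right)} \left(-3 + S{\left(-5 \right)}\right) \left(- \frac{4}{1}\right) = - 2 \left(2 - 5\right) \left(-3 - 5\right) \left(- \frac{4}{1}\right) = - 2 \left(2 - 5\right) \left(- 8 \left(\left(-4\right) 1\right)\right) = \left(-2\right) \left(-3\right) \left(\left(-8\right) \left(-4\right)\right) = 6 \cdot 32 = 192$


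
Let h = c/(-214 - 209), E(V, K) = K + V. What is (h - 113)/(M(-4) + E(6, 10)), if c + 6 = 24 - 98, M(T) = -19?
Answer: 47719/1269 ≈ 37.604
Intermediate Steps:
c = -80 (c = -6 + (24 - 98) = -6 - 74 = -80)
h = 80/423 (h = -80/(-214 - 209) = -80/(-423) = -80*(-1/423) = 80/423 ≈ 0.18913)
(h - 113)/(M(-4) + E(6, 10)) = (80/423 - 113)/(-19 + (10 + 6)) = -47719/(423*(-19 + 16)) = -47719/423/(-3) = -47719/423*(-⅓) = 47719/1269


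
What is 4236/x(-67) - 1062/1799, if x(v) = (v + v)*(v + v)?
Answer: -2862177/8075711 ≈ -0.35442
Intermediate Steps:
x(v) = 4*v**2 (x(v) = (2*v)*(2*v) = 4*v**2)
4236/x(-67) - 1062/1799 = 4236/((4*(-67)**2)) - 1062/1799 = 4236/((4*4489)) - 1062*1/1799 = 4236/17956 - 1062/1799 = 4236*(1/17956) - 1062/1799 = 1059/4489 - 1062/1799 = -2862177/8075711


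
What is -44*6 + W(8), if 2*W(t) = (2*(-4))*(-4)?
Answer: -248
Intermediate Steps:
W(t) = 16 (W(t) = ((2*(-4))*(-4))/2 = (-8*(-4))/2 = (½)*32 = 16)
-44*6 + W(8) = -44*6 + 16 = -264 + 16 = -248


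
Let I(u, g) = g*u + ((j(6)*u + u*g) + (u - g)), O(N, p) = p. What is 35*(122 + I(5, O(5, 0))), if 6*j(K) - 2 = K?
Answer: 14035/3 ≈ 4678.3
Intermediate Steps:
j(K) = ⅓ + K/6
I(u, g) = -g + 7*u/3 + 2*g*u (I(u, g) = g*u + (((⅓ + (⅙)*6)*u + u*g) + (u - g)) = g*u + (((⅓ + 1)*u + g*u) + (u - g)) = g*u + ((4*u/3 + g*u) + (u - g)) = g*u + (-g + 7*u/3 + g*u) = -g + 7*u/3 + 2*g*u)
35*(122 + I(5, O(5, 0))) = 35*(122 + (-1*0 + (7/3)*5 + 2*0*5)) = 35*(122 + (0 + 35/3 + 0)) = 35*(122 + 35/3) = 35*(401/3) = 14035/3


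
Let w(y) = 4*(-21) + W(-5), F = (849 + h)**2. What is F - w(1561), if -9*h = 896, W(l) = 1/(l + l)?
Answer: 455018371/810 ≈ 5.6175e+5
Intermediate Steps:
W(l) = 1/(2*l)
h = -896/9 (h = -1/9*896 = -896/9 ≈ -99.556)
F = 45495025/81 (F = (849 - 896/9)**2 = (6745/9)**2 = 45495025/81 ≈ 5.6167e+5)
w(y) = -841/10 (w(y) = 4*(-21) + (1/2)/(-5) = -84 + (1/2)*(-1/5) = -84 - 1/10 = -841/10)
F - w(1561) = 45495025/81 - 1*(-841/10) = 45495025/81 + 841/10 = 455018371/810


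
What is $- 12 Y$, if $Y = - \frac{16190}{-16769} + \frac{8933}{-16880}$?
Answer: $- \frac{370469169}{70765180} \approx -5.2352$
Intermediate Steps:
$Y = \frac{123489723}{283060720}$ ($Y = \left(-16190\right) \left(- \frac{1}{16769}\right) + 8933 \left(- \frac{1}{16880}\right) = \frac{16190}{16769} - \frac{8933}{16880} = \frac{123489723}{283060720} \approx 0.43627$)
$- 12 Y = \left(-12\right) \frac{123489723}{283060720} = - \frac{370469169}{70765180}$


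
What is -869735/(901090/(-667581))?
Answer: 116123712207/180218 ≈ 6.4435e+5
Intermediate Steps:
-869735/(901090/(-667581)) = -869735/(901090*(-1/667581)) = -869735/(-901090/667581) = -869735*(-667581/901090) = 116123712207/180218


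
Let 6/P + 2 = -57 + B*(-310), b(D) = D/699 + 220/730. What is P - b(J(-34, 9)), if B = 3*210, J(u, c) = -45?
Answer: -787594183/3322861231 ≈ -0.23702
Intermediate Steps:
B = 630
b(D) = 22/73 + D/699 (b(D) = D*(1/699) + 220*(1/730) = D/699 + 22/73 = 22/73 + D/699)
P = -6/195359 (P = 6/(-2 + (-57 + 630*(-310))) = 6/(-2 + (-57 - 195300)) = 6/(-2 - 195357) = 6/(-195359) = 6*(-1/195359) = -6/195359 ≈ -3.0713e-5)
P - b(J(-34, 9)) = -6/195359 - (22/73 + (1/699)*(-45)) = -6/195359 - (22/73 - 15/233) = -6/195359 - 1*4031/17009 = -6/195359 - 4031/17009 = -787594183/3322861231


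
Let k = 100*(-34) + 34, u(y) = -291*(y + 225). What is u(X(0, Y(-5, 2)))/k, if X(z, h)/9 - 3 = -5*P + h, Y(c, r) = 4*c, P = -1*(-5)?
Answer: -291/22 ≈ -13.227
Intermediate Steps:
P = 5
X(z, h) = -198 + 9*h (X(z, h) = 27 + 9*(-5*5 + h) = 27 + 9*(-25 + h) = 27 + (-225 + 9*h) = -198 + 9*h)
u(y) = -65475 - 291*y (u(y) = -291*(225 + y) = -65475 - 291*y)
k = -3366 (k = -3400 + 34 = -3366)
u(X(0, Y(-5, 2)))/k = (-65475 - 291*(-198 + 9*(4*(-5))))/(-3366) = (-65475 - 291*(-198 + 9*(-20)))*(-1/3366) = (-65475 - 291*(-198 - 180))*(-1/3366) = (-65475 - 291*(-378))*(-1/3366) = (-65475 + 109998)*(-1/3366) = 44523*(-1/3366) = -291/22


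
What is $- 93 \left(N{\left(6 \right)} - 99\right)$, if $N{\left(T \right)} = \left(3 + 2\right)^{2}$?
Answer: $6882$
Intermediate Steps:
$N{\left(T \right)} = 25$ ($N{\left(T \right)} = 5^{2} = 25$)
$- 93 \left(N{\left(6 \right)} - 99\right) = - 93 \left(25 - 99\right) = \left(-93\right) \left(-74\right) = 6882$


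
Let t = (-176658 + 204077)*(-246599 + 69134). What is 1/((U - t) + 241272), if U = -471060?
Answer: 1/4865683047 ≈ 2.0552e-10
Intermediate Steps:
t = -4865912835 (t = 27419*(-177465) = -4865912835)
1/((U - t) + 241272) = 1/((-471060 - 1*(-4865912835)) + 241272) = 1/((-471060 + 4865912835) + 241272) = 1/(4865441775 + 241272) = 1/4865683047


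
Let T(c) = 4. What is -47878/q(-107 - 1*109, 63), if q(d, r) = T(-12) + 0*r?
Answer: -23939/2 ≈ -11970.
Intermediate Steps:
q(d, r) = 4 (q(d, r) = 4 + 0*r = 4 + 0 = 4)
-47878/q(-107 - 1*109, 63) = -47878/4 = -47878*¼ = -23939/2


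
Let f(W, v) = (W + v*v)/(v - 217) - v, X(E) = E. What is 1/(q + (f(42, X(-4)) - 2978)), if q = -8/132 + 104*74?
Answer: 7293/34435190 ≈ 0.00021179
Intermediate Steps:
f(W, v) = -v + (W + v**2)/(-217 + v) (f(W, v) = (W + v**2)/(-217 + v) - v = -v + (W + v**2)/(-217 + v))
q = 253966/33 (q = -8*1/132 + 7696 = -2/33 + 7696 = 253966/33 ≈ 7695.9)
1/(q + (f(42, X(-4)) - 2978)) = 1/(253966/33 + ((42 + 217*(-4))/(-217 - 4) - 2978)) = 1/(253966/33 + ((42 - 868)/(-221) - 2978)) = 1/(253966/33 + (-1/221*(-826) - 2978)) = 1/(253966/33 + (826/221 - 2978)) = 1/(253966/33 - 657312/221) = 1/(34435190/7293) = 7293/34435190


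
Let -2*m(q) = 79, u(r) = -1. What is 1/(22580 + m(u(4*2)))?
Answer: 2/45081 ≈ 4.4365e-5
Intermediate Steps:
m(q) = -79/2 (m(q) = -½*79 = -79/2)
1/(22580 + m(u(4*2))) = 1/(22580 - 79/2) = 1/(45081/2) = 2/45081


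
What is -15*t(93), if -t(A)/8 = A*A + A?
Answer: 1049040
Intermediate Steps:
t(A) = -8*A - 8*A² (t(A) = -8*(A*A + A) = -8*(A² + A) = -8*(A + A²) = -8*A - 8*A²)
-15*t(93) = -(-120)*93*(1 + 93) = -(-120)*93*94 = -15*(-69936) = 1049040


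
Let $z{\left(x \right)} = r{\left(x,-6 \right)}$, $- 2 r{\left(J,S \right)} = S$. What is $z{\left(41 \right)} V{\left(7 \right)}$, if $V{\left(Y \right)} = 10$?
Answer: $30$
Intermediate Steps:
$r{\left(J,S \right)} = - \frac{S}{2}$
$z{\left(x \right)} = 3$ ($z{\left(x \right)} = \left(- \frac{1}{2}\right) \left(-6\right) = 3$)
$z{\left(41 \right)} V{\left(7 \right)} = 3 \cdot 10 = 30$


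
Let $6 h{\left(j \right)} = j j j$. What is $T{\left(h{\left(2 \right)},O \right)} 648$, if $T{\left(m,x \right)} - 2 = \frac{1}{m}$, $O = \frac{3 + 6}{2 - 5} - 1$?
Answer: $1782$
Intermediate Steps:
$O = -4$ ($O = \frac{9}{-3} - 1 = 9 \left(- \frac{1}{3}\right) - 1 = -3 - 1 = -4$)
$h{\left(j \right)} = \frac{j^{3}}{6}$ ($h{\left(j \right)} = \frac{j j j}{6} = \frac{j^{2} j}{6} = \frac{j^{3}}{6}$)
$T{\left(m,x \right)} = 2 + \frac{1}{m}$
$T{\left(h{\left(2 \right)},O \right)} 648 = \left(2 + \frac{1}{\frac{1}{6} \cdot 2^{3}}\right) 648 = \left(2 + \frac{1}{\frac{1}{6} \cdot 8}\right) 648 = \left(2 + \frac{1}{\frac{4}{3}}\right) 648 = \left(2 + \frac{3}{4}\right) 648 = \frac{11}{4} \cdot 648 = 1782$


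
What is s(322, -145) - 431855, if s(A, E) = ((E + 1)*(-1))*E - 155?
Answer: -452890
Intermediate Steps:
s(A, E) = -155 + E*(-1 - E) (s(A, E) = ((1 + E)*(-1))*E - 155 = (-1 - E)*E - 155 = E*(-1 - E) - 155 = -155 + E*(-1 - E))
s(322, -145) - 431855 = (-155 - 1*(-145) - 1*(-145)²) - 431855 = (-155 + 145 - 1*21025) - 431855 = (-155 + 145 - 21025) - 431855 = -21035 - 431855 = -452890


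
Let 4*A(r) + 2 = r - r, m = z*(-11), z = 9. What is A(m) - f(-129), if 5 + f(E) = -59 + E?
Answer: 385/2 ≈ 192.50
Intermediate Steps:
m = -99 (m = 9*(-11) = -99)
A(r) = -1/2 (A(r) = -1/2 + (r - r)/4 = -1/2 + (1/4)*0 = -1/2 + 0 = -1/2)
f(E) = -64 + E (f(E) = -5 + (-59 + E) = -64 + E)
A(m) - f(-129) = -1/2 - (-64 - 129) = -1/2 - 1*(-193) = -1/2 + 193 = 385/2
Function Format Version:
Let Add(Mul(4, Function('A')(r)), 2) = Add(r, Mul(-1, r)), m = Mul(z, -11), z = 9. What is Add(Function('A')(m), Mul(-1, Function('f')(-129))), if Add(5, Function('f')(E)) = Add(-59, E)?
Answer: Rational(385, 2) ≈ 192.50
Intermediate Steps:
m = -99 (m = Mul(9, -11) = -99)
Function('A')(r) = Rational(-1, 2) (Function('A')(r) = Add(Rational(-1, 2), Mul(Rational(1, 4), Add(r, Mul(-1, r)))) = Add(Rational(-1, 2), Mul(Rational(1, 4), 0)) = Add(Rational(-1, 2), 0) = Rational(-1, 2))
Function('f')(E) = Add(-64, E) (Function('f')(E) = Add(-5, Add(-59, E)) = Add(-64, E))
Add(Function('A')(m), Mul(-1, Function('f')(-129))) = Add(Rational(-1, 2), Mul(-1, Add(-64, -129))) = Add(Rational(-1, 2), Mul(-1, -193)) = Add(Rational(-1, 2), 193) = Rational(385, 2)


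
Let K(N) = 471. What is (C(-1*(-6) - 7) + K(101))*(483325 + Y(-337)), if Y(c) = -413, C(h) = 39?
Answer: 246285120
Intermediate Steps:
(C(-1*(-6) - 7) + K(101))*(483325 + Y(-337)) = (39 + 471)*(483325 - 413) = 510*482912 = 246285120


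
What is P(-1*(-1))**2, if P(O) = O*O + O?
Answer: 4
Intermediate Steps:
P(O) = O + O**2 (P(O) = O**2 + O = O + O**2)
P(-1*(-1))**2 = ((-1*(-1))*(1 - 1*(-1)))**2 = (1*(1 + 1))**2 = (1*2)**2 = 2**2 = 4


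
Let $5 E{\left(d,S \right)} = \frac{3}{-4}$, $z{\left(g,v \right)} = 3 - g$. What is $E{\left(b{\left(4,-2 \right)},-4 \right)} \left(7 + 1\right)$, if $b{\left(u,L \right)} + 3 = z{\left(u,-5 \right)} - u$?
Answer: $- \frac{6}{5} \approx -1.2$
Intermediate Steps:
$b{\left(u,L \right)} = - 2 u$ ($b{\left(u,L \right)} = -3 - \left(-3 + 2 u\right) = - 2 u$)
$E{\left(d,S \right)} = - \frac{3}{20}$ ($E{\left(d,S \right)} = \frac{3 \frac{1}{-4}}{5} = \frac{3 \left(- \frac{1}{4}\right)}{5} = \frac{1}{5} \left(- \frac{3}{4}\right) = - \frac{3}{20}$)
$E{\left(b{\left(4,-2 \right)},-4 \right)} \left(7 + 1\right) = - \frac{3 \left(7 + 1\right)}{20} = \left(- \frac{3}{20}\right) 8 = - \frac{6}{5}$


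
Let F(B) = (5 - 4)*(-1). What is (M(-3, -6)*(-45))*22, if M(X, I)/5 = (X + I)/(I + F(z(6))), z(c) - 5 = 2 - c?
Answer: -44550/7 ≈ -6364.3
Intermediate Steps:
z(c) = 7 - c (z(c) = 5 + (2 - c) = 7 - c)
F(B) = -1 (F(B) = 1*(-1) = -1)
M(X, I) = 5*(I + X)/(-1 + I) (M(X, I) = 5*((X + I)/(I - 1)) = 5*((I + X)/(-1 + I)) = 5*(I + X)/(-1 + I))
(M(-3, -6)*(-45))*22 = ((5*(-6 - 3)/(-1 - 6))*(-45))*22 = ((5*(-9)/(-7))*(-45))*22 = ((5*(-1/7)*(-9))*(-45))*22 = ((45/7)*(-45))*22 = -2025/7*22 = -44550/7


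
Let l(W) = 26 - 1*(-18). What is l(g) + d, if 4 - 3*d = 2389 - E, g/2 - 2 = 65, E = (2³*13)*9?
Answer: -439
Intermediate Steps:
E = 936 (E = (8*13)*9 = 104*9 = 936)
g = 134 (g = 4 + 2*65 = 4 + 130 = 134)
l(W) = 44 (l(W) = 26 + 18 = 44)
d = -483 (d = 4/3 - (2389 - 1*936)/3 = 4/3 - (2389 - 936)/3 = 4/3 - ⅓*1453 = 4/3 - 1453/3 = -483)
l(g) + d = 44 - 483 = -439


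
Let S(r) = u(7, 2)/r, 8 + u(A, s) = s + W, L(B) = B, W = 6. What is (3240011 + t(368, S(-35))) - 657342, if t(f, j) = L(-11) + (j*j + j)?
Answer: 2582658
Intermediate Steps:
u(A, s) = -2 + s (u(A, s) = -8 + (s + 6) = -8 + (6 + s) = -2 + s)
S(r) = 0 (S(r) = (-2 + 2)/r = 0/r = 0)
t(f, j) = -11 + j + j² (t(f, j) = -11 + (j*j + j) = -11 + (j² + j) = -11 + (j + j²) = -11 + j + j²)
(3240011 + t(368, S(-35))) - 657342 = (3240011 + (-11 + 0 + 0²)) - 657342 = (3240011 + (-11 + 0 + 0)) - 657342 = (3240011 - 11) - 657342 = 3240000 - 657342 = 2582658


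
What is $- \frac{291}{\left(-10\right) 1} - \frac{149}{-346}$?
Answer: $\frac{25544}{865} \approx 29.531$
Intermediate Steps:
$- \frac{291}{\left(-10\right) 1} - \frac{149}{-346} = - \frac{291}{-10} - - \frac{149}{346} = \left(-291\right) \left(- \frac{1}{10}\right) + \frac{149}{346} = \frac{291}{10} + \frac{149}{346} = \frac{25544}{865}$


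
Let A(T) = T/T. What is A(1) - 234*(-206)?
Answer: 48205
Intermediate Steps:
A(T) = 1
A(1) - 234*(-206) = 1 - 234*(-206) = 1 + 48204 = 48205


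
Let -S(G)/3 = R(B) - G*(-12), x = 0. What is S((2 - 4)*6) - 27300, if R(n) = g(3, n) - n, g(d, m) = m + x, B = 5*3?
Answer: -26868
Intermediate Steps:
B = 15
g(d, m) = m (g(d, m) = m + 0 = m)
R(n) = 0 (R(n) = n - n = 0)
S(G) = -36*G (S(G) = -3*(0 - G*(-12)) = -3*(0 - (-12)*G) = -3*(0 + 12*G) = -36*G)
S((2 - 4)*6) - 27300 = -36*(2 - 4)*6 - 27300 = -(-72)*6 - 27300 = -36*(-12) - 27300 = 432 - 27300 = -26868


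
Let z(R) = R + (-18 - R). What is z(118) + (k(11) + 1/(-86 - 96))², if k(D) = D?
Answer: 3407769/33124 ≈ 102.88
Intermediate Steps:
z(R) = -18
z(118) + (k(11) + 1/(-86 - 96))² = -18 + (11 + 1/(-86 - 96))² = -18 + (11 + 1/(-182))² = -18 + (11 - 1/182)² = -18 + (2001/182)² = -18 + 4004001/33124 = 3407769/33124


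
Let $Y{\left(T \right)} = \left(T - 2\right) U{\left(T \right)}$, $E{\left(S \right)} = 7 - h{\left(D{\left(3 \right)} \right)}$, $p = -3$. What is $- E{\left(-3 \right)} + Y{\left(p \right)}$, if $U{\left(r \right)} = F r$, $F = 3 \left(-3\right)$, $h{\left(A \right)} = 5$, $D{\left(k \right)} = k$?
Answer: $-137$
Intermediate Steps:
$F = -9$
$U{\left(r \right)} = - 9 r$
$E{\left(S \right)} = 2$ ($E{\left(S \right)} = 7 - 5 = 2$)
$Y{\left(T \right)} = - 9 T \left(-2 + T\right)$ ($Y{\left(T \right)} = \left(T - 2\right) \left(- 9 T\right) = \left(-2 + T\right) \left(- 9 T\right) = - 9 T \left(-2 + T\right)$)
$- E{\left(-3 \right)} + Y{\left(p \right)} = \left(-1\right) 2 + 9 \left(-3\right) \left(2 - -3\right) = -2 + 9 \left(-3\right) \left(2 + 3\right) = -2 + 9 \left(-3\right) 5 = -2 - 135 = -137$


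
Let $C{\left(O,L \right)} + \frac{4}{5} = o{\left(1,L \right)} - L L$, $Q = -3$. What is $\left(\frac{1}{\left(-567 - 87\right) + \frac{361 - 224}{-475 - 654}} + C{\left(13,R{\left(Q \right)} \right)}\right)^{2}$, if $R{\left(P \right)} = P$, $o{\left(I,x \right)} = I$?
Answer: $\frac{1056235505049729}{13634667025225} \approx 77.467$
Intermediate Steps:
$C{\left(O,L \right)} = \frac{1}{5} - L^{2}$ ($C{\left(O,L \right)} = - \frac{4}{5} - \left(-1 + L L\right) = - \frac{4}{5} - \left(-1 + L^{2}\right) = \frac{1}{5} - L^{2}$)
$\left(\frac{1}{\left(-567 - 87\right) + \frac{361 - 224}{-475 - 654}} + C{\left(13,R{\left(Q \right)} \right)}\right)^{2} = \left(\frac{1}{\left(-567 - 87\right) + \frac{361 - 224}{-475 - 654}} + \left(\frac{1}{5} - \left(-3\right)^{2}\right)\right)^{2} = \left(\frac{1}{-654 + \frac{137}{-1129}} + \left(\frac{1}{5} - 9\right)\right)^{2} = \left(\frac{1}{-654 + 137 \left(- \frac{1}{1129}\right)} + \left(\frac{1}{5} - 9\right)\right)^{2} = \left(\frac{1}{-654 - \frac{137}{1129}} - \frac{44}{5}\right)^{2} = \left(\frac{1}{- \frac{738503}{1129}} - \frac{44}{5}\right)^{2} = \left(- \frac{1129}{738503} - \frac{44}{5}\right)^{2} = \left(- \frac{32499777}{3692515}\right)^{2} = \frac{1056235505049729}{13634667025225}$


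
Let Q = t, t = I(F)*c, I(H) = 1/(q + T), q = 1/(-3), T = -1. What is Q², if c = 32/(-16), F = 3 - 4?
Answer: 9/4 ≈ 2.2500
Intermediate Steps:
q = -⅓ ≈ -0.33333
F = -1
I(H) = -¾ (I(H) = 1/(-⅓ - 1) = 1/(-4/3) = -¾)
c = -2 (c = 32*(-1/16) = -2)
t = 3/2 (t = -¾*(-2) = 3/2 ≈ 1.5000)
Q = 3/2 ≈ 1.5000
Q² = (3/2)² = 9/4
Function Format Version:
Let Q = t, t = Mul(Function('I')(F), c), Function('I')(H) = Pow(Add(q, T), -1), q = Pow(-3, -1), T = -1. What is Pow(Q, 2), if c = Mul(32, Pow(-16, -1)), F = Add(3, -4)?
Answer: Rational(9, 4) ≈ 2.2500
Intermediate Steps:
q = Rational(-1, 3) ≈ -0.33333
F = -1
Function('I')(H) = Rational(-3, 4) (Function('I')(H) = Pow(Add(Rational(-1, 3), -1), -1) = Pow(Rational(-4, 3), -1) = Rational(-3, 4))
c = -2 (c = Mul(32, Rational(-1, 16)) = -2)
t = Rational(3, 2) (t = Mul(Rational(-3, 4), -2) = Rational(3, 2) ≈ 1.5000)
Q = Rational(3, 2) ≈ 1.5000
Pow(Q, 2) = Pow(Rational(3, 2), 2) = Rational(9, 4)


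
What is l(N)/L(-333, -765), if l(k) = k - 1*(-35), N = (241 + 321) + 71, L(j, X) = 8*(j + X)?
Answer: -167/2196 ≈ -0.076047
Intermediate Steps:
L(j, X) = 8*X + 8*j (L(j, X) = 8*(X + j) = 8*X + 8*j)
N = 633 (N = 562 + 71 = 633)
l(k) = 35 + k (l(k) = k + 35 = 35 + k)
l(N)/L(-333, -765) = (35 + 633)/(8*(-765) + 8*(-333)) = 668/(-6120 - 2664) = 668/(-8784) = 668*(-1/8784) = -167/2196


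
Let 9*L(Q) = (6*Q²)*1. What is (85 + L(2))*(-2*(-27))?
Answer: 4734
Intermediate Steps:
L(Q) = 2*Q²/3 (L(Q) = ((6*Q²)*1)/9 = (6*Q²)/9 = 2*Q²/3)
(85 + L(2))*(-2*(-27)) = (85 + (⅔)*2²)*(-2*(-27)) = (85 + (⅔)*4)*54 = (85 + 8/3)*54 = (263/3)*54 = 4734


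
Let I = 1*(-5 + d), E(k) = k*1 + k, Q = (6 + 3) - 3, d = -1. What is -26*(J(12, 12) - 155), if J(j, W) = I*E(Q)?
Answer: 5902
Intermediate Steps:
Q = 6 (Q = 9 - 3 = 6)
E(k) = 2*k (E(k) = k + k = 2*k)
I = -6 (I = 1*(-5 - 1) = 1*(-6) = -6)
J(j, W) = -72 (J(j, W) = -12*6 = -6*12 = -72)
-26*(J(12, 12) - 155) = -26*(-72 - 155) = -26*(-227) = 5902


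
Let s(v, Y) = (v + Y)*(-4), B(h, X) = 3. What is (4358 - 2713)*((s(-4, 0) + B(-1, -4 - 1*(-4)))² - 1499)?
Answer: -1872010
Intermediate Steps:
s(v, Y) = -4*Y - 4*v (s(v, Y) = (Y + v)*(-4) = -4*Y - 4*v)
(4358 - 2713)*((s(-4, 0) + B(-1, -4 - 1*(-4)))² - 1499) = (4358 - 2713)*(((-4*0 - 4*(-4)) + 3)² - 1499) = 1645*(((0 + 16) + 3)² - 1499) = 1645*((16 + 3)² - 1499) = 1645*(19² - 1499) = 1645*(361 - 1499) = 1645*(-1138) = -1872010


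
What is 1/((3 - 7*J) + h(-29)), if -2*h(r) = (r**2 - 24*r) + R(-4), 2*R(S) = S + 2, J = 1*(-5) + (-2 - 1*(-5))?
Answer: -1/751 ≈ -0.0013316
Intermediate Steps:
J = -2 (J = -5 + (-2 + 5) = -5 + 3 = -2)
R(S) = 1 + S/2 (R(S) = (S + 2)/2 = (2 + S)/2 = 1 + S/2)
h(r) = 1/2 + 12*r - r**2/2 (h(r) = -((r**2 - 24*r) + (1 + (1/2)*(-4)))/2 = -((r**2 - 24*r) + (1 - 2))/2 = -((r**2 - 24*r) - 1)/2 = -(-1 + r**2 - 24*r)/2 = 1/2 + 12*r - r**2/2)
1/((3 - 7*J) + h(-29)) = 1/((3 - 7*(-2)) + (1/2 + 12*(-29) - 1/2*(-29)**2)) = 1/((3 + 14) + (1/2 - 348 - 1/2*841)) = 1/(17 + (1/2 - 348 - 841/2)) = 1/(17 - 768) = 1/(-751) = -1/751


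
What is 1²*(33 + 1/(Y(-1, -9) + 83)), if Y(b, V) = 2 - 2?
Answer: 2740/83 ≈ 33.012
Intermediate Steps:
Y(b, V) = 0
1²*(33 + 1/(Y(-1, -9) + 83)) = 1²*(33 + 1/(0 + 83)) = 1*(33 + 1/83) = 1*(2740/83) = 2740/83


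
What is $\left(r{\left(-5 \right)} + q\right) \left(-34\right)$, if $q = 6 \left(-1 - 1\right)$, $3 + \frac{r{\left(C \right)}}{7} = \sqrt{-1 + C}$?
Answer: $1122 - 238 i \sqrt{6} \approx 1122.0 - 582.98 i$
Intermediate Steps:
$r{\left(C \right)} = -21 + 7 \sqrt{-1 + C}$
$q = -12$ ($q = 6 \left(-2\right) = -12$)
$\left(r{\left(-5 \right)} + q\right) \left(-34\right) = \left(\left(-21 + 7 \sqrt{-1 - 5}\right) - 12\right) \left(-34\right) = \left(\left(-21 + 7 \sqrt{-6}\right) - 12\right) \left(-34\right) = \left(\left(-21 + 7 i \sqrt{6}\right) - 12\right) \left(-34\right) = \left(-33 + 7 i \sqrt{6}\right) \left(-34\right) = 1122 - 238 i \sqrt{6}$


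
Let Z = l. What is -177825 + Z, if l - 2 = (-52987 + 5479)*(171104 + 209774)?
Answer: -18094929847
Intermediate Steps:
l = -18094752022 (l = 2 + (-52987 + 5479)*(171104 + 209774) = 2 - 47508*380878 = 2 - 18094752024 = -18094752022)
Z = -18094752022
-177825 + Z = -177825 - 18094752022 = -18094929847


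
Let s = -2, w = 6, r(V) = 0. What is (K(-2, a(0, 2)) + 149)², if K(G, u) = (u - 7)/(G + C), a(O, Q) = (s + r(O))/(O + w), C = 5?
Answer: 1739761/81 ≈ 21479.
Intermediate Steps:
a(O, Q) = -2/(6 + O) (a(O, Q) = (-2 + 0)/(O + 6) = -2/(6 + O))
K(G, u) = (-7 + u)/(5 + G) (K(G, u) = (u - 7)/(G + 5) = (-7 + u)/(5 + G))
(K(-2, a(0, 2)) + 149)² = ((-7 - 2/(6 + 0))/(5 - 2) + 149)² = ((-7 - 2/6)/3 + 149)² = ((-7 - 2*⅙)/3 + 149)² = ((-7 - ⅓)/3 + 149)² = ((⅓)*(-22/3) + 149)² = (-22/9 + 149)² = (1319/9)² = 1739761/81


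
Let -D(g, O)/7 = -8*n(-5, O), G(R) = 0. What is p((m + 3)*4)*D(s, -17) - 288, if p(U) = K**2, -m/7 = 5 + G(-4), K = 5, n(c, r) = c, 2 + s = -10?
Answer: -7288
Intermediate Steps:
s = -12 (s = -2 - 10 = -12)
m = -35 (m = -7*(5 + 0) = -7*5 = -35)
p(U) = 25 (p(U) = 5**2 = 25)
D(g, O) = -280 (D(g, O) = -(-56)*(-5) = -7*40 = -280)
p((m + 3)*4)*D(s, -17) - 288 = 25*(-280) - 288 = -7000 - 288 = -7288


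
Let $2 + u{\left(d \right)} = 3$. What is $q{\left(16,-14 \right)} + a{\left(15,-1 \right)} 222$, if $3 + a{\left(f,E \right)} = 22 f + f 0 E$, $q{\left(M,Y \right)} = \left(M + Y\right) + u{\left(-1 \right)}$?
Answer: $72597$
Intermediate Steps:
$u{\left(d \right)} = 1$ ($u{\left(d \right)} = -2 + 3 = 1$)
$q{\left(M,Y \right)} = 1 + M + Y$ ($q{\left(M,Y \right)} = \left(M + Y\right) + 1 = 1 + M + Y$)
$a{\left(f,E \right)} = -3 + 22 f$ ($a{\left(f,E \right)} = -3 + \left(22 f + f 0 E\right) = -3 + \left(22 f + 0 E\right) = -3 + \left(22 f + 0\right) = -3 + 22 f$)
$q{\left(16,-14 \right)} + a{\left(15,-1 \right)} 222 = \left(1 + 16 - 14\right) + \left(-3 + 22 \cdot 15\right) 222 = 3 + \left(-3 + 330\right) 222 = 3 + 327 \cdot 222 = 3 + 72594 = 72597$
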